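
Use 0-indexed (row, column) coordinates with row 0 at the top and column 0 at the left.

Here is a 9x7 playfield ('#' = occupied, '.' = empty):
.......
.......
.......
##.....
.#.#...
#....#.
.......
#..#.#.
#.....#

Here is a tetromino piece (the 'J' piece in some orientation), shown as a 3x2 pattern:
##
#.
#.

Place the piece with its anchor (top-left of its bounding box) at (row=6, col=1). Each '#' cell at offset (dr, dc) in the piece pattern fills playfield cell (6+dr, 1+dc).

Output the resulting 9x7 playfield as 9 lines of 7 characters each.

Answer: .......
.......
.......
##.....
.#.#...
#....#.
.##....
##.#.#.
##....#

Derivation:
Fill (6+0,1+0) = (6,1)
Fill (6+0,1+1) = (6,2)
Fill (6+1,1+0) = (7,1)
Fill (6+2,1+0) = (8,1)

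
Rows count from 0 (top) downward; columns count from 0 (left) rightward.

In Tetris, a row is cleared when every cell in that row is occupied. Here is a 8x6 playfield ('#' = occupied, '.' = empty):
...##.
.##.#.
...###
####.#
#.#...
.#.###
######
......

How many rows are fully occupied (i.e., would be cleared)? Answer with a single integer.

Check each row:
  row 0: 4 empty cells -> not full
  row 1: 3 empty cells -> not full
  row 2: 3 empty cells -> not full
  row 3: 1 empty cell -> not full
  row 4: 4 empty cells -> not full
  row 5: 2 empty cells -> not full
  row 6: 0 empty cells -> FULL (clear)
  row 7: 6 empty cells -> not full
Total rows cleared: 1

Answer: 1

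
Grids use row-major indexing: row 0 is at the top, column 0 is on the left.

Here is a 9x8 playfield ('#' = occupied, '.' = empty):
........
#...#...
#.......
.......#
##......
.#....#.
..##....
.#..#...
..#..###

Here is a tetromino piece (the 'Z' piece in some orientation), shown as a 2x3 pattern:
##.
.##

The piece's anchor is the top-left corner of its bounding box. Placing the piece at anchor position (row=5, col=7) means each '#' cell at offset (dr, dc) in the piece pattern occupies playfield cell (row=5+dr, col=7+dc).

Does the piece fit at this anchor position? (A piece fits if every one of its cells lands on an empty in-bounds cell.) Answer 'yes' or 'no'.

Check each piece cell at anchor (5, 7):
  offset (0,0) -> (5,7): empty -> OK
  offset (0,1) -> (5,8): out of bounds -> FAIL
  offset (1,1) -> (6,8): out of bounds -> FAIL
  offset (1,2) -> (6,9): out of bounds -> FAIL
All cells valid: no

Answer: no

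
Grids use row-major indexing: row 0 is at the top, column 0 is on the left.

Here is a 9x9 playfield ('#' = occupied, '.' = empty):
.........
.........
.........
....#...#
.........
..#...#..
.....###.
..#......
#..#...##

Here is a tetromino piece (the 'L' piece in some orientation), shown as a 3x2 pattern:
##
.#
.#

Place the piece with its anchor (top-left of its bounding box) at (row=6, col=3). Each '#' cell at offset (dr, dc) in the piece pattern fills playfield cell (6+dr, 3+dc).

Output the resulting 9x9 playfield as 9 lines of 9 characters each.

Fill (6+0,3+0) = (6,3)
Fill (6+0,3+1) = (6,4)
Fill (6+1,3+1) = (7,4)
Fill (6+2,3+1) = (8,4)

Answer: .........
.........
.........
....#...#
.........
..#...#..
...#####.
..#.#....
#..##..##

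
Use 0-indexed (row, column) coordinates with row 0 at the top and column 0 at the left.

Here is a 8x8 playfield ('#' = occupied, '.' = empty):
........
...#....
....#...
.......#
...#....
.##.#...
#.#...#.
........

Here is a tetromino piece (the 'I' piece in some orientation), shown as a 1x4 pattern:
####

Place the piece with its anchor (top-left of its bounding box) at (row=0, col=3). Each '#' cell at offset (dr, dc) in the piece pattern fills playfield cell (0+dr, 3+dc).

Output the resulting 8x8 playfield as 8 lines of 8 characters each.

Answer: ...####.
...#....
....#...
.......#
...#....
.##.#...
#.#...#.
........

Derivation:
Fill (0+0,3+0) = (0,3)
Fill (0+0,3+1) = (0,4)
Fill (0+0,3+2) = (0,5)
Fill (0+0,3+3) = (0,6)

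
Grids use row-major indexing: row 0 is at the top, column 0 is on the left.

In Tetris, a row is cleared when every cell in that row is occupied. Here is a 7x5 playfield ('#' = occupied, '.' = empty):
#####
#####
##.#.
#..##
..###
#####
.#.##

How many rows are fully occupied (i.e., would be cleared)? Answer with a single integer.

Check each row:
  row 0: 0 empty cells -> FULL (clear)
  row 1: 0 empty cells -> FULL (clear)
  row 2: 2 empty cells -> not full
  row 3: 2 empty cells -> not full
  row 4: 2 empty cells -> not full
  row 5: 0 empty cells -> FULL (clear)
  row 6: 2 empty cells -> not full
Total rows cleared: 3

Answer: 3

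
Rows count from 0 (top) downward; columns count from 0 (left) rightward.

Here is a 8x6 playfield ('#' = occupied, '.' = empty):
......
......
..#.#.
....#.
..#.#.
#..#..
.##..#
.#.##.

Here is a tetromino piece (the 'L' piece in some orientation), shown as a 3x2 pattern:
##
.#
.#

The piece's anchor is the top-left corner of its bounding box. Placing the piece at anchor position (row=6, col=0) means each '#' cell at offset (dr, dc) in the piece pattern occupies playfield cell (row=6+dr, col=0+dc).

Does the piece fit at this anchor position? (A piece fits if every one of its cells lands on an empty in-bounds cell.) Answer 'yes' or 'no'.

Answer: no

Derivation:
Check each piece cell at anchor (6, 0):
  offset (0,0) -> (6,0): empty -> OK
  offset (0,1) -> (6,1): occupied ('#') -> FAIL
  offset (1,1) -> (7,1): occupied ('#') -> FAIL
  offset (2,1) -> (8,1): out of bounds -> FAIL
All cells valid: no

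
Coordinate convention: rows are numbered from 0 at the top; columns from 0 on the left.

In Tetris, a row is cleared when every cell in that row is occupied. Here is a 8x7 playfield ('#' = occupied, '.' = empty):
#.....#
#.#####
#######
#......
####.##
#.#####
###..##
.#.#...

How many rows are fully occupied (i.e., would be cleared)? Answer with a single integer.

Answer: 1

Derivation:
Check each row:
  row 0: 5 empty cells -> not full
  row 1: 1 empty cell -> not full
  row 2: 0 empty cells -> FULL (clear)
  row 3: 6 empty cells -> not full
  row 4: 1 empty cell -> not full
  row 5: 1 empty cell -> not full
  row 6: 2 empty cells -> not full
  row 7: 5 empty cells -> not full
Total rows cleared: 1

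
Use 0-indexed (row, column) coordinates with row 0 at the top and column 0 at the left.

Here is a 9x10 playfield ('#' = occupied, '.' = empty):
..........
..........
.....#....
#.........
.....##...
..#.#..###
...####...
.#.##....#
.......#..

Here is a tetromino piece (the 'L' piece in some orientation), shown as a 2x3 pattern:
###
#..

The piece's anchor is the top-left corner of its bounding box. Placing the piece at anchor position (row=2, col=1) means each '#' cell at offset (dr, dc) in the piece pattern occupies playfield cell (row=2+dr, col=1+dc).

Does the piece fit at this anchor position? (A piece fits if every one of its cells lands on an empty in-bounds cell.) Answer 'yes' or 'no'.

Check each piece cell at anchor (2, 1):
  offset (0,0) -> (2,1): empty -> OK
  offset (0,1) -> (2,2): empty -> OK
  offset (0,2) -> (2,3): empty -> OK
  offset (1,0) -> (3,1): empty -> OK
All cells valid: yes

Answer: yes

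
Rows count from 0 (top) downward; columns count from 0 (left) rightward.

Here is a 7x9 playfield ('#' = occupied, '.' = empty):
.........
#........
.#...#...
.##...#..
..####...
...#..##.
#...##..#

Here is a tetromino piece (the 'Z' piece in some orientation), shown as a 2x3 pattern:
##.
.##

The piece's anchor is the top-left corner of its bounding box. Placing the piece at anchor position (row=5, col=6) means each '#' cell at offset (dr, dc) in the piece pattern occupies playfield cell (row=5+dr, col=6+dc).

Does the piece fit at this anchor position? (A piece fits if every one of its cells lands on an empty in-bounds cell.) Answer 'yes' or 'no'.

Check each piece cell at anchor (5, 6):
  offset (0,0) -> (5,6): occupied ('#') -> FAIL
  offset (0,1) -> (5,7): occupied ('#') -> FAIL
  offset (1,1) -> (6,7): empty -> OK
  offset (1,2) -> (6,8): occupied ('#') -> FAIL
All cells valid: no

Answer: no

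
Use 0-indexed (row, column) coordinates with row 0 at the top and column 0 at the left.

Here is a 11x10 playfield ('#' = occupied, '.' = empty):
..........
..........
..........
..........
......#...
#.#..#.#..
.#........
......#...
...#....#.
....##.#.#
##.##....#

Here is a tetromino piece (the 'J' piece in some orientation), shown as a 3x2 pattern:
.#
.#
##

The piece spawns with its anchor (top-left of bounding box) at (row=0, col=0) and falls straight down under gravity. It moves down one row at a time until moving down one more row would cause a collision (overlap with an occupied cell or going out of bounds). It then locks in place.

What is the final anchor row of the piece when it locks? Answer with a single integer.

Spawn at (row=0, col=0). Try each row:
  row 0: fits
  row 1: fits
  row 2: fits
  row 3: blocked -> lock at row 2

Answer: 2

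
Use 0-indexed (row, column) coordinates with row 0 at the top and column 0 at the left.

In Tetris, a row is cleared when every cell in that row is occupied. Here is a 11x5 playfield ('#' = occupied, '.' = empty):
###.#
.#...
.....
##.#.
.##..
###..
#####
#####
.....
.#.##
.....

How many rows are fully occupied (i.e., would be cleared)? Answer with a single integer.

Answer: 2

Derivation:
Check each row:
  row 0: 1 empty cell -> not full
  row 1: 4 empty cells -> not full
  row 2: 5 empty cells -> not full
  row 3: 2 empty cells -> not full
  row 4: 3 empty cells -> not full
  row 5: 2 empty cells -> not full
  row 6: 0 empty cells -> FULL (clear)
  row 7: 0 empty cells -> FULL (clear)
  row 8: 5 empty cells -> not full
  row 9: 2 empty cells -> not full
  row 10: 5 empty cells -> not full
Total rows cleared: 2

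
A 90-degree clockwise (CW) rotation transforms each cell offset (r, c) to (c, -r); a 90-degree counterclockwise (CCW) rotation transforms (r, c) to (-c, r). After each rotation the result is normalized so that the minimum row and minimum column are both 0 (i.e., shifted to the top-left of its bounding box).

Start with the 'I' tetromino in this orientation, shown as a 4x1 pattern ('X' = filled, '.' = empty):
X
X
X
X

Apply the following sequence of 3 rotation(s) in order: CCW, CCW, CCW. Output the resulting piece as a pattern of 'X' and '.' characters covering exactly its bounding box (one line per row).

Answer: XXXX

Derivation:
Start:
X
X
X
X
After rotation 1 (CCW):
XXXX
After rotation 2 (CCW):
X
X
X
X
After rotation 3 (CCW):
XXXX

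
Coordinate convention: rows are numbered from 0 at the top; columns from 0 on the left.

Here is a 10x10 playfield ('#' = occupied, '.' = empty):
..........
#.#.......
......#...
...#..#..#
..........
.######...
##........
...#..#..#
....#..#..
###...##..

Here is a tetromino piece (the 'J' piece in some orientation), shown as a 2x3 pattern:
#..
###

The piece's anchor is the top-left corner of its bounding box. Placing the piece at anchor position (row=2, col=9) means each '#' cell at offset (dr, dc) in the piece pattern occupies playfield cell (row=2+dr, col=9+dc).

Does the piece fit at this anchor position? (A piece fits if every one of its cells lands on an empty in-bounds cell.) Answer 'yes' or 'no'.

Check each piece cell at anchor (2, 9):
  offset (0,0) -> (2,9): empty -> OK
  offset (1,0) -> (3,9): occupied ('#') -> FAIL
  offset (1,1) -> (3,10): out of bounds -> FAIL
  offset (1,2) -> (3,11): out of bounds -> FAIL
All cells valid: no

Answer: no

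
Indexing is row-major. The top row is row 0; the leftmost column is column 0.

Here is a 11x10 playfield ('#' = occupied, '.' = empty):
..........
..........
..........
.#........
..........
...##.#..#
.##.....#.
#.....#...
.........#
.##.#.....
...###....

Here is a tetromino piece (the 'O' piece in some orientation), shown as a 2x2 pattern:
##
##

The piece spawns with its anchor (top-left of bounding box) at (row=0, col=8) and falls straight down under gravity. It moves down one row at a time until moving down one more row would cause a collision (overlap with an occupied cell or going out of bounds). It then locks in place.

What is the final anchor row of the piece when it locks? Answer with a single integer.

Answer: 3

Derivation:
Spawn at (row=0, col=8). Try each row:
  row 0: fits
  row 1: fits
  row 2: fits
  row 3: fits
  row 4: blocked -> lock at row 3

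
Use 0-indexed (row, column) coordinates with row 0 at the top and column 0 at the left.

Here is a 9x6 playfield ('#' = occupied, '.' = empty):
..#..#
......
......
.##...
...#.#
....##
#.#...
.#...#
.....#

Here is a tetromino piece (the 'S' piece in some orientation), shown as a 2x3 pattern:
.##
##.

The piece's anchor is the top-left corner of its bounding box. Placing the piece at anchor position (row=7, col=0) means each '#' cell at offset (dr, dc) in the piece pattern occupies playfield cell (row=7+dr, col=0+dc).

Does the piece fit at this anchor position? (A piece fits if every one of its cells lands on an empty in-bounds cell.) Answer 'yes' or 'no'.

Check each piece cell at anchor (7, 0):
  offset (0,1) -> (7,1): occupied ('#') -> FAIL
  offset (0,2) -> (7,2): empty -> OK
  offset (1,0) -> (8,0): empty -> OK
  offset (1,1) -> (8,1): empty -> OK
All cells valid: no

Answer: no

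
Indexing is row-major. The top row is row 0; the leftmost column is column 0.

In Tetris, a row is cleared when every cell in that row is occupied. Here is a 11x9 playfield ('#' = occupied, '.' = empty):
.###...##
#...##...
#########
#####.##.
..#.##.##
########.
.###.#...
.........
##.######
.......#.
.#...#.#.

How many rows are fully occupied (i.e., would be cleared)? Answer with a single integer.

Answer: 1

Derivation:
Check each row:
  row 0: 4 empty cells -> not full
  row 1: 6 empty cells -> not full
  row 2: 0 empty cells -> FULL (clear)
  row 3: 2 empty cells -> not full
  row 4: 4 empty cells -> not full
  row 5: 1 empty cell -> not full
  row 6: 5 empty cells -> not full
  row 7: 9 empty cells -> not full
  row 8: 1 empty cell -> not full
  row 9: 8 empty cells -> not full
  row 10: 6 empty cells -> not full
Total rows cleared: 1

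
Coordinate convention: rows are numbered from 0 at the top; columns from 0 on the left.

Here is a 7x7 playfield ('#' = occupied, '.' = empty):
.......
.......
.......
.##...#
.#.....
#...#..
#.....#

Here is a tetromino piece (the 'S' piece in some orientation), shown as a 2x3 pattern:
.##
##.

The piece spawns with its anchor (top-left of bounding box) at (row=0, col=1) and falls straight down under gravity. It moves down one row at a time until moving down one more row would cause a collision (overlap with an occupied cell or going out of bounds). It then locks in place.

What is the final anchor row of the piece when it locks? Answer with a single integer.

Answer: 1

Derivation:
Spawn at (row=0, col=1). Try each row:
  row 0: fits
  row 1: fits
  row 2: blocked -> lock at row 1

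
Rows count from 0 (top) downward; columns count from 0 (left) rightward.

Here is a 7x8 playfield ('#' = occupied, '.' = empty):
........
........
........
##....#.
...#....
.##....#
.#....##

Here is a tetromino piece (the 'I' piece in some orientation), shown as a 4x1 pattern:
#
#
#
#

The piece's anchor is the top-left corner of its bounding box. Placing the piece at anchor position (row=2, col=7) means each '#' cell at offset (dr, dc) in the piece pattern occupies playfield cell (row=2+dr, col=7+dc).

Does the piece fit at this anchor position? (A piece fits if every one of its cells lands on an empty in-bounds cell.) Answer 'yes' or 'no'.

Answer: no

Derivation:
Check each piece cell at anchor (2, 7):
  offset (0,0) -> (2,7): empty -> OK
  offset (1,0) -> (3,7): empty -> OK
  offset (2,0) -> (4,7): empty -> OK
  offset (3,0) -> (5,7): occupied ('#') -> FAIL
All cells valid: no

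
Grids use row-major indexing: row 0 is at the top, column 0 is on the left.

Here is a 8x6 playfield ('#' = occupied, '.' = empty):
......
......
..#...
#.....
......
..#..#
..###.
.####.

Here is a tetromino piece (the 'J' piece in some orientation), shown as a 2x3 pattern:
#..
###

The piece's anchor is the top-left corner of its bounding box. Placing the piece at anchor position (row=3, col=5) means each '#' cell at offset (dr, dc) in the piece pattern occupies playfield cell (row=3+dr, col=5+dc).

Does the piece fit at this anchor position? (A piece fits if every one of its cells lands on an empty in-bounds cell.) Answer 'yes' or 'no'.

Check each piece cell at anchor (3, 5):
  offset (0,0) -> (3,5): empty -> OK
  offset (1,0) -> (4,5): empty -> OK
  offset (1,1) -> (4,6): out of bounds -> FAIL
  offset (1,2) -> (4,7): out of bounds -> FAIL
All cells valid: no

Answer: no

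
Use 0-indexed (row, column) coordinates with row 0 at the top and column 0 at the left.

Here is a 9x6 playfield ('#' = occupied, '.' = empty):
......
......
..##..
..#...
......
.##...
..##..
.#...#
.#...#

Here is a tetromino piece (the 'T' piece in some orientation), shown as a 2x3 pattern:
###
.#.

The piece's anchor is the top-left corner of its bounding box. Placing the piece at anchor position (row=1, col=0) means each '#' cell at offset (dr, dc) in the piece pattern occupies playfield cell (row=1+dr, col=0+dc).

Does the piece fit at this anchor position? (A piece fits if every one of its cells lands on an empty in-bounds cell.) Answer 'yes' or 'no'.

Answer: yes

Derivation:
Check each piece cell at anchor (1, 0):
  offset (0,0) -> (1,0): empty -> OK
  offset (0,1) -> (1,1): empty -> OK
  offset (0,2) -> (1,2): empty -> OK
  offset (1,1) -> (2,1): empty -> OK
All cells valid: yes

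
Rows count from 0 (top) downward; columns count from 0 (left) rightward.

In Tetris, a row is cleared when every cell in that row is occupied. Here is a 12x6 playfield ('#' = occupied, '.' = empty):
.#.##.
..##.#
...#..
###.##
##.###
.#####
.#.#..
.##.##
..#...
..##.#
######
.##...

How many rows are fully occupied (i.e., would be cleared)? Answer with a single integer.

Check each row:
  row 0: 3 empty cells -> not full
  row 1: 3 empty cells -> not full
  row 2: 5 empty cells -> not full
  row 3: 1 empty cell -> not full
  row 4: 1 empty cell -> not full
  row 5: 1 empty cell -> not full
  row 6: 4 empty cells -> not full
  row 7: 2 empty cells -> not full
  row 8: 5 empty cells -> not full
  row 9: 3 empty cells -> not full
  row 10: 0 empty cells -> FULL (clear)
  row 11: 4 empty cells -> not full
Total rows cleared: 1

Answer: 1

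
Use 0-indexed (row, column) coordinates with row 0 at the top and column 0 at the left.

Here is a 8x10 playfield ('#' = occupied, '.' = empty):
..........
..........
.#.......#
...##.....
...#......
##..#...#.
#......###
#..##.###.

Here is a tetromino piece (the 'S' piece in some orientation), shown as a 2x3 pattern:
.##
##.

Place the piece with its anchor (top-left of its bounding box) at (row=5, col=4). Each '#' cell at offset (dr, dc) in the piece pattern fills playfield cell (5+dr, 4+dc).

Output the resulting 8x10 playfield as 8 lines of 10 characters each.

Answer: ..........
..........
.#.......#
...##.....
...#......
##..###.#.
#...##.###
#..##.###.

Derivation:
Fill (5+0,4+1) = (5,5)
Fill (5+0,4+2) = (5,6)
Fill (5+1,4+0) = (6,4)
Fill (5+1,4+1) = (6,5)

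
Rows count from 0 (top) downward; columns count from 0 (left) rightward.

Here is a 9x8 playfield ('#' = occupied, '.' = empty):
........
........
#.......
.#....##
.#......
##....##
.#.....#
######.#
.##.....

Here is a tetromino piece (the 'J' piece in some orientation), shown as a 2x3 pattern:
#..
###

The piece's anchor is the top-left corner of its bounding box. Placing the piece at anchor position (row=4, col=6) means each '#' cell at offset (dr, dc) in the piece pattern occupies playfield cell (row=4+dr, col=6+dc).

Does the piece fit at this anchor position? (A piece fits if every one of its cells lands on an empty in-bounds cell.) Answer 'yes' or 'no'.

Answer: no

Derivation:
Check each piece cell at anchor (4, 6):
  offset (0,0) -> (4,6): empty -> OK
  offset (1,0) -> (5,6): occupied ('#') -> FAIL
  offset (1,1) -> (5,7): occupied ('#') -> FAIL
  offset (1,2) -> (5,8): out of bounds -> FAIL
All cells valid: no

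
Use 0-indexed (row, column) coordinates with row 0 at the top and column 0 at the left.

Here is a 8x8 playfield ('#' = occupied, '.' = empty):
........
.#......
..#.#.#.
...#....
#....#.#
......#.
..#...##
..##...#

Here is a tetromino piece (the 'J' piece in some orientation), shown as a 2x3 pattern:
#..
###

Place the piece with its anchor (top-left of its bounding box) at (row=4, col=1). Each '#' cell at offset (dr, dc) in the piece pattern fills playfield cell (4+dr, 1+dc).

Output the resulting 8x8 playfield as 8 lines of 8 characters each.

Fill (4+0,1+0) = (4,1)
Fill (4+1,1+0) = (5,1)
Fill (4+1,1+1) = (5,2)
Fill (4+1,1+2) = (5,3)

Answer: ........
.#......
..#.#.#.
...#....
##...#.#
.###..#.
..#...##
..##...#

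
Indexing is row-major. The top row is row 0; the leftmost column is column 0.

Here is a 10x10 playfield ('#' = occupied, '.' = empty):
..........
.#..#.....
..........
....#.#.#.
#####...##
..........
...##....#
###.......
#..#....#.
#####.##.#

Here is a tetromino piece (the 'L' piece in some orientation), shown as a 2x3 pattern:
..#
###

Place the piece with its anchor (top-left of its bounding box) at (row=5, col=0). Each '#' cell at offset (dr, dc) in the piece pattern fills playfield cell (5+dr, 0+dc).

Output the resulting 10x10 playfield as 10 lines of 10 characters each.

Answer: ..........
.#..#.....
..........
....#.#.#.
#####...##
..#.......
#####....#
###.......
#..#....#.
#####.##.#

Derivation:
Fill (5+0,0+2) = (5,2)
Fill (5+1,0+0) = (6,0)
Fill (5+1,0+1) = (6,1)
Fill (5+1,0+2) = (6,2)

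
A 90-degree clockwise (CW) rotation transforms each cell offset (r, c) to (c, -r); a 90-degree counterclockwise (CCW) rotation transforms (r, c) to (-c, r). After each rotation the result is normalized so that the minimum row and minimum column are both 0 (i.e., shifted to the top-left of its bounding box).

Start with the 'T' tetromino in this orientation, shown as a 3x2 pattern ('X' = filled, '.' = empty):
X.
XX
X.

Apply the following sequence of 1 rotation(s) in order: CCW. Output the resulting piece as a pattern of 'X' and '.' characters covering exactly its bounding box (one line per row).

Start:
X.
XX
X.
After rotation 1 (CCW):
.X.
XXX

Answer: .X.
XXX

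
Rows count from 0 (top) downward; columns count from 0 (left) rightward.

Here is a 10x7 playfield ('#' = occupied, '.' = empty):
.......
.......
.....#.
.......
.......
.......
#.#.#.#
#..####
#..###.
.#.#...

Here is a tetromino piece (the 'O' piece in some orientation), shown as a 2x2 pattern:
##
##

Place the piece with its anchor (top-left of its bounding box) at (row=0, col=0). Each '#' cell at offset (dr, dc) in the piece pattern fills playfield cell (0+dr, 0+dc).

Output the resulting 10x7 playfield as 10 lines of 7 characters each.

Fill (0+0,0+0) = (0,0)
Fill (0+0,0+1) = (0,1)
Fill (0+1,0+0) = (1,0)
Fill (0+1,0+1) = (1,1)

Answer: ##.....
##.....
.....#.
.......
.......
.......
#.#.#.#
#..####
#..###.
.#.#...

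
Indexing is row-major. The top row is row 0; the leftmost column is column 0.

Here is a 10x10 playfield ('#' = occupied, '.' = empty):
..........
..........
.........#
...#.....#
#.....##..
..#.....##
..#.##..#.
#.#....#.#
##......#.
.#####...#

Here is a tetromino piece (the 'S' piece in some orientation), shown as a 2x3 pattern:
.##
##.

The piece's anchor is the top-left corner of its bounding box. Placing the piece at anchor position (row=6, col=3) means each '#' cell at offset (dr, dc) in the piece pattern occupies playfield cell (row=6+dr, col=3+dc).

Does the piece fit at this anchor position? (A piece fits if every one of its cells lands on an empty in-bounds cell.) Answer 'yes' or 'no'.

Check each piece cell at anchor (6, 3):
  offset (0,1) -> (6,4): occupied ('#') -> FAIL
  offset (0,2) -> (6,5): occupied ('#') -> FAIL
  offset (1,0) -> (7,3): empty -> OK
  offset (1,1) -> (7,4): empty -> OK
All cells valid: no

Answer: no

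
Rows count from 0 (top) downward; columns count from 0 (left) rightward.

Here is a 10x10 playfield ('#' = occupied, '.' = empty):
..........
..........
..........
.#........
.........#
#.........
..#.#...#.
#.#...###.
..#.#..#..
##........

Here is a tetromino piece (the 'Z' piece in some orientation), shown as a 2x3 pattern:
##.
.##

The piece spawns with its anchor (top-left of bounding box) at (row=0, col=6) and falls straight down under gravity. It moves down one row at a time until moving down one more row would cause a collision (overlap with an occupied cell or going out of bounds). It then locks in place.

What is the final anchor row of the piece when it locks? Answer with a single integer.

Spawn at (row=0, col=6). Try each row:
  row 0: fits
  row 1: fits
  row 2: fits
  row 3: fits
  row 4: fits
  row 5: blocked -> lock at row 4

Answer: 4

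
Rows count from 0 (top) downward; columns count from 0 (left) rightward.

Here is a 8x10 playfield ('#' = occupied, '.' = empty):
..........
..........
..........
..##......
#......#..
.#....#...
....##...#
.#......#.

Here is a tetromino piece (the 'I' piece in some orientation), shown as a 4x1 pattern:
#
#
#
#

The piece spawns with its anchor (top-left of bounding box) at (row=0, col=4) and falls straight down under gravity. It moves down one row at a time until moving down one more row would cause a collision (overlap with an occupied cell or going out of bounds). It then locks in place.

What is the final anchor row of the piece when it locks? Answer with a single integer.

Answer: 2

Derivation:
Spawn at (row=0, col=4). Try each row:
  row 0: fits
  row 1: fits
  row 2: fits
  row 3: blocked -> lock at row 2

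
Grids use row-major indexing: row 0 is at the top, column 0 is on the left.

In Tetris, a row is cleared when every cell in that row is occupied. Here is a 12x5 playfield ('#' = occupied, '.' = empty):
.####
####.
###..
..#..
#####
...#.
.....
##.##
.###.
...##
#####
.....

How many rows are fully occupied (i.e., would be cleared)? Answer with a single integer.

Answer: 2

Derivation:
Check each row:
  row 0: 1 empty cell -> not full
  row 1: 1 empty cell -> not full
  row 2: 2 empty cells -> not full
  row 3: 4 empty cells -> not full
  row 4: 0 empty cells -> FULL (clear)
  row 5: 4 empty cells -> not full
  row 6: 5 empty cells -> not full
  row 7: 1 empty cell -> not full
  row 8: 2 empty cells -> not full
  row 9: 3 empty cells -> not full
  row 10: 0 empty cells -> FULL (clear)
  row 11: 5 empty cells -> not full
Total rows cleared: 2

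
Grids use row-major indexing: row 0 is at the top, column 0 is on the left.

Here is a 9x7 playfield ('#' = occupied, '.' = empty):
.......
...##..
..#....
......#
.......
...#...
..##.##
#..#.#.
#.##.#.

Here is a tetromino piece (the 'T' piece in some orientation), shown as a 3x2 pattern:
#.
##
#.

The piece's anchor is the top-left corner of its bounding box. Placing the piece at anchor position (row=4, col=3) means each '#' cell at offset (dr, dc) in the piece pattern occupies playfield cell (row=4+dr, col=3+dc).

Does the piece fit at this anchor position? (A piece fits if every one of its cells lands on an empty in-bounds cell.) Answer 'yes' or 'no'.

Check each piece cell at anchor (4, 3):
  offset (0,0) -> (4,3): empty -> OK
  offset (1,0) -> (5,3): occupied ('#') -> FAIL
  offset (1,1) -> (5,4): empty -> OK
  offset (2,0) -> (6,3): occupied ('#') -> FAIL
All cells valid: no

Answer: no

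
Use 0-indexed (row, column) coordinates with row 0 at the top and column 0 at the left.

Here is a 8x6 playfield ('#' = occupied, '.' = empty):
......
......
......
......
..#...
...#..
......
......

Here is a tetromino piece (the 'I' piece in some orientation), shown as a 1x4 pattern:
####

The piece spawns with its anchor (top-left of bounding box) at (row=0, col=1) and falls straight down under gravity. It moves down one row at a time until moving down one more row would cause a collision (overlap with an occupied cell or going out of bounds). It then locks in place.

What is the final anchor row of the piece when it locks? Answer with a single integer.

Answer: 3

Derivation:
Spawn at (row=0, col=1). Try each row:
  row 0: fits
  row 1: fits
  row 2: fits
  row 3: fits
  row 4: blocked -> lock at row 3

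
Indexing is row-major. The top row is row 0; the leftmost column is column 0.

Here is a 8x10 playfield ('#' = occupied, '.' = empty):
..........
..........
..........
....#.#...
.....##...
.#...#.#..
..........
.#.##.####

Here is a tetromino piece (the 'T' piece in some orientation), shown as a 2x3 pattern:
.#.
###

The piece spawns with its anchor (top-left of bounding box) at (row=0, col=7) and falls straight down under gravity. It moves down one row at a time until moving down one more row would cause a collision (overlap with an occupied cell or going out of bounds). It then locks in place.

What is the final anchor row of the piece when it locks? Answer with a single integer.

Answer: 3

Derivation:
Spawn at (row=0, col=7). Try each row:
  row 0: fits
  row 1: fits
  row 2: fits
  row 3: fits
  row 4: blocked -> lock at row 3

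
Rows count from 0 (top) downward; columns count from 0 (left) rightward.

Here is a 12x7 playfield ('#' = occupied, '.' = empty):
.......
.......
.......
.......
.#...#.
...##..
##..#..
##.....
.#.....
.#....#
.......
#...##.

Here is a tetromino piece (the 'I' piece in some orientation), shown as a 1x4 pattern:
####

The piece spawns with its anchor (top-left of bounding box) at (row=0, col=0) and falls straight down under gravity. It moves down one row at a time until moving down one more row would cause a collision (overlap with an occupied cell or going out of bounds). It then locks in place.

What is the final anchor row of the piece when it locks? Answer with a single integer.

Spawn at (row=0, col=0). Try each row:
  row 0: fits
  row 1: fits
  row 2: fits
  row 3: fits
  row 4: blocked -> lock at row 3

Answer: 3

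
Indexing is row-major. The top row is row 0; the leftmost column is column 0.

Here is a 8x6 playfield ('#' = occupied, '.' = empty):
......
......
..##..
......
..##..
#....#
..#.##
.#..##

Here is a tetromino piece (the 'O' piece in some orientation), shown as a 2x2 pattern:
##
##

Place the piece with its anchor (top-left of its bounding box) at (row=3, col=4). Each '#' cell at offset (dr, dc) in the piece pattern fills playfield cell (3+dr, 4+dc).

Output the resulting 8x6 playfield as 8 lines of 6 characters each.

Answer: ......
......
..##..
....##
..####
#....#
..#.##
.#..##

Derivation:
Fill (3+0,4+0) = (3,4)
Fill (3+0,4+1) = (3,5)
Fill (3+1,4+0) = (4,4)
Fill (3+1,4+1) = (4,5)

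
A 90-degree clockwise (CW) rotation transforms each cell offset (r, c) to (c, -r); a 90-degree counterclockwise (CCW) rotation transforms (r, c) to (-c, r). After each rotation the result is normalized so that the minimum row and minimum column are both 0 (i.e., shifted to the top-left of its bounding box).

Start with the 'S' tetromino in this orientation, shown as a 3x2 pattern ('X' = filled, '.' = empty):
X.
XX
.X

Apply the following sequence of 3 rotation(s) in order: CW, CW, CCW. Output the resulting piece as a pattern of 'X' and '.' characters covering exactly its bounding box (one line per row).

Start:
X.
XX
.X
After rotation 1 (CW):
.XX
XX.
After rotation 2 (CW):
X.
XX
.X
After rotation 3 (CCW):
.XX
XX.

Answer: .XX
XX.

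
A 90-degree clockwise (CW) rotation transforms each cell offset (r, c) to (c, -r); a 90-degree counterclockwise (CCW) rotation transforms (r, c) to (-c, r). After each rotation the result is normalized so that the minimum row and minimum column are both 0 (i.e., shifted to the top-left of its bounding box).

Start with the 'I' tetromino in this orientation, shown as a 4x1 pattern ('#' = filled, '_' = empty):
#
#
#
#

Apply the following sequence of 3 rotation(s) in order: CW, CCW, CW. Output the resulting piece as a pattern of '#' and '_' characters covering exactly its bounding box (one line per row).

Answer: ####

Derivation:
Start:
#
#
#
#
After rotation 1 (CW):
####
After rotation 2 (CCW):
#
#
#
#
After rotation 3 (CW):
####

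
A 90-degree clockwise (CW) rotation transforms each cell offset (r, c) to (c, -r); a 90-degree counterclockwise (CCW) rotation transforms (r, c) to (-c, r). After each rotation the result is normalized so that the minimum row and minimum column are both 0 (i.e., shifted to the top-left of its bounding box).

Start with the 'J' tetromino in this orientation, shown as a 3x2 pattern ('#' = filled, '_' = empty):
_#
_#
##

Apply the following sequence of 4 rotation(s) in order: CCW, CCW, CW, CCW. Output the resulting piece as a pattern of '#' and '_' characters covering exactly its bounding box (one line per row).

Answer: ##
#_
#_

Derivation:
Start:
_#
_#
##
After rotation 1 (CCW):
###
__#
After rotation 2 (CCW):
##
#_
#_
After rotation 3 (CW):
###
__#
After rotation 4 (CCW):
##
#_
#_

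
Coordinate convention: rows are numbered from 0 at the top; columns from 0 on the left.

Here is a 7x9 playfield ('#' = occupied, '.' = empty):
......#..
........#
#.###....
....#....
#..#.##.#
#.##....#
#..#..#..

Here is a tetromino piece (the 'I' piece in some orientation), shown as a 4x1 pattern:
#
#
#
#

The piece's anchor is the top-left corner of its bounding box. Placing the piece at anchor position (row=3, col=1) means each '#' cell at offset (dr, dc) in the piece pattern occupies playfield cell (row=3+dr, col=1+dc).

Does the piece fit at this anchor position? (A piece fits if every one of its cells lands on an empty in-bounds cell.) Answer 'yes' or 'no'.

Check each piece cell at anchor (3, 1):
  offset (0,0) -> (3,1): empty -> OK
  offset (1,0) -> (4,1): empty -> OK
  offset (2,0) -> (5,1): empty -> OK
  offset (3,0) -> (6,1): empty -> OK
All cells valid: yes

Answer: yes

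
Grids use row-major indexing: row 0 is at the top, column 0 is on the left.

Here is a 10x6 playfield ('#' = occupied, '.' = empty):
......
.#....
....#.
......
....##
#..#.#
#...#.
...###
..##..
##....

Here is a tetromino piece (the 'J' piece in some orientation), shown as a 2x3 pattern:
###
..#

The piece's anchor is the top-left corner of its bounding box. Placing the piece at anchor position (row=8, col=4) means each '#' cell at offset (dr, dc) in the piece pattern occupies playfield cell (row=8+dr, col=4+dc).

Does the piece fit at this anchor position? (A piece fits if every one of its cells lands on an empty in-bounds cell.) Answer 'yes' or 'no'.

Check each piece cell at anchor (8, 4):
  offset (0,0) -> (8,4): empty -> OK
  offset (0,1) -> (8,5): empty -> OK
  offset (0,2) -> (8,6): out of bounds -> FAIL
  offset (1,2) -> (9,6): out of bounds -> FAIL
All cells valid: no

Answer: no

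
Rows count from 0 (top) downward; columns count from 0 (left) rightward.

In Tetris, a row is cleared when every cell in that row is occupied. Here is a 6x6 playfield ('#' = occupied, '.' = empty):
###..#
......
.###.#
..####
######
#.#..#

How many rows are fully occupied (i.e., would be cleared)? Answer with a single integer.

Check each row:
  row 0: 2 empty cells -> not full
  row 1: 6 empty cells -> not full
  row 2: 2 empty cells -> not full
  row 3: 2 empty cells -> not full
  row 4: 0 empty cells -> FULL (clear)
  row 5: 3 empty cells -> not full
Total rows cleared: 1

Answer: 1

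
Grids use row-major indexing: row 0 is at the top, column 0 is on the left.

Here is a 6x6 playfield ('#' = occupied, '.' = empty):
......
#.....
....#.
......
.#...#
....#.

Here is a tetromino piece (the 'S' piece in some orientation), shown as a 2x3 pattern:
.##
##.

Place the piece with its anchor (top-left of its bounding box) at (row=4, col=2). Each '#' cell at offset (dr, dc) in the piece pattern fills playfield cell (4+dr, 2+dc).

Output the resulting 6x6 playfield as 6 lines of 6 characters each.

Fill (4+0,2+1) = (4,3)
Fill (4+0,2+2) = (4,4)
Fill (4+1,2+0) = (5,2)
Fill (4+1,2+1) = (5,3)

Answer: ......
#.....
....#.
......
.#.###
..###.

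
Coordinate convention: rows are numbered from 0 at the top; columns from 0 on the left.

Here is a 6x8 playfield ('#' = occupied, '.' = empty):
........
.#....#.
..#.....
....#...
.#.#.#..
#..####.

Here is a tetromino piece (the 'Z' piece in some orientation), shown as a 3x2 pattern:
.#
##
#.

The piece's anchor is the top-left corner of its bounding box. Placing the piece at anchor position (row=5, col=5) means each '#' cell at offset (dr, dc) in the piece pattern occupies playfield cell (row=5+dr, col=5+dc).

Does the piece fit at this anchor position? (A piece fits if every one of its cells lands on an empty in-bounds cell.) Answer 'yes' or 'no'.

Check each piece cell at anchor (5, 5):
  offset (0,1) -> (5,6): occupied ('#') -> FAIL
  offset (1,0) -> (6,5): out of bounds -> FAIL
  offset (1,1) -> (6,6): out of bounds -> FAIL
  offset (2,0) -> (7,5): out of bounds -> FAIL
All cells valid: no

Answer: no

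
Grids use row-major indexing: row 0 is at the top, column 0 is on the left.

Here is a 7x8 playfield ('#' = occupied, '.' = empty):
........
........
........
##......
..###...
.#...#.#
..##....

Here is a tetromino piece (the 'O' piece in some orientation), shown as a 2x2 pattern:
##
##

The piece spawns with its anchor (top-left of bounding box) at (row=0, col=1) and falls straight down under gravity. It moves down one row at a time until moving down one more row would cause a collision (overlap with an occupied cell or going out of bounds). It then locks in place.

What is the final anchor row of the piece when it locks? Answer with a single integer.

Spawn at (row=0, col=1). Try each row:
  row 0: fits
  row 1: fits
  row 2: blocked -> lock at row 1

Answer: 1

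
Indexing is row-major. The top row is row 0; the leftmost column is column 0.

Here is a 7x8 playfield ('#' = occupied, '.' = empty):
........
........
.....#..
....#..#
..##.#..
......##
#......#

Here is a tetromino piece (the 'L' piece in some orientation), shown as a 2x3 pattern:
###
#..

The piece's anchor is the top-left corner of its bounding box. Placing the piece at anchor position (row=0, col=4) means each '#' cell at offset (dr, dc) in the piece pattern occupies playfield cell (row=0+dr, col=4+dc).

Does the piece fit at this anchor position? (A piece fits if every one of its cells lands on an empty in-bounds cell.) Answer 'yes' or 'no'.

Answer: yes

Derivation:
Check each piece cell at anchor (0, 4):
  offset (0,0) -> (0,4): empty -> OK
  offset (0,1) -> (0,5): empty -> OK
  offset (0,2) -> (0,6): empty -> OK
  offset (1,0) -> (1,4): empty -> OK
All cells valid: yes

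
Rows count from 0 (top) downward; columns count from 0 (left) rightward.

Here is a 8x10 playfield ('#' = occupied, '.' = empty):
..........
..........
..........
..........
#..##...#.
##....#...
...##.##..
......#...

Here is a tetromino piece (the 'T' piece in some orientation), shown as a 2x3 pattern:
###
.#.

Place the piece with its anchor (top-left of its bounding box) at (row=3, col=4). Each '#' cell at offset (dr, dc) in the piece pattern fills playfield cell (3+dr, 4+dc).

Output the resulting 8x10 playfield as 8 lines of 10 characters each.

Answer: ..........
..........
..........
....###...
#..###..#.
##....#...
...##.##..
......#...

Derivation:
Fill (3+0,4+0) = (3,4)
Fill (3+0,4+1) = (3,5)
Fill (3+0,4+2) = (3,6)
Fill (3+1,4+1) = (4,5)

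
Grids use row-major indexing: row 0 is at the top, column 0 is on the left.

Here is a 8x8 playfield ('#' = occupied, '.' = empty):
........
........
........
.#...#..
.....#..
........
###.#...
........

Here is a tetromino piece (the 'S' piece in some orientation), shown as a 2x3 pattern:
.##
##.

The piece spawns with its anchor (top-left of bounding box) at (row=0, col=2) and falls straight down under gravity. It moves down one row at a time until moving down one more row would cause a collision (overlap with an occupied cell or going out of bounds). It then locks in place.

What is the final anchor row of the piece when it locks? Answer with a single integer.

Answer: 4

Derivation:
Spawn at (row=0, col=2). Try each row:
  row 0: fits
  row 1: fits
  row 2: fits
  row 3: fits
  row 4: fits
  row 5: blocked -> lock at row 4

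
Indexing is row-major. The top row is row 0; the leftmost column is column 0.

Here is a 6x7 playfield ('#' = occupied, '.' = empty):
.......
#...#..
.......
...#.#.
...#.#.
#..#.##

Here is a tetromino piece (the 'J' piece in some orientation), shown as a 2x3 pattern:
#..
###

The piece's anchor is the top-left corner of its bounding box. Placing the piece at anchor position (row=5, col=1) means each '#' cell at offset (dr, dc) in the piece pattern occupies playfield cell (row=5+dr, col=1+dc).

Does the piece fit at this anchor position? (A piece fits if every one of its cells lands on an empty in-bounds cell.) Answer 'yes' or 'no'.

Answer: no

Derivation:
Check each piece cell at anchor (5, 1):
  offset (0,0) -> (5,1): empty -> OK
  offset (1,0) -> (6,1): out of bounds -> FAIL
  offset (1,1) -> (6,2): out of bounds -> FAIL
  offset (1,2) -> (6,3): out of bounds -> FAIL
All cells valid: no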